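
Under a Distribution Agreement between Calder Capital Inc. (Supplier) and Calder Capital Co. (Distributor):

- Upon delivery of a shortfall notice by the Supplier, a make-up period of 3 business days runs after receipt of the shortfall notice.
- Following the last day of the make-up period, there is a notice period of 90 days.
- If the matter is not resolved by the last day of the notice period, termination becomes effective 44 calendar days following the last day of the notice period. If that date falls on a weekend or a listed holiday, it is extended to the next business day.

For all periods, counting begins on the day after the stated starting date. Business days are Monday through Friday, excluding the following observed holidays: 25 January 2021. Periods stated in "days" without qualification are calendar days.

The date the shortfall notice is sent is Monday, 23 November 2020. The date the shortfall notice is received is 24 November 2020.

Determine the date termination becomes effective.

12 April 2021

The last day of the make-up period: counting 3 business days from Tuesday, 24 November 2020 (Nov 25, Nov 26, Nov 27, skipping weekends) reaches Friday, 27 November 2020.
Adding 90 calendar days to 27 November 2020 gives 25 February 2021, which is the last day of the notice period.
Adding 44 calendar days to 25 February 2021 gives 10 April 2021, which is the date termination becomes effective. That falls on a Saturday, so it rolls to the next business day, Monday, 12 April 2021.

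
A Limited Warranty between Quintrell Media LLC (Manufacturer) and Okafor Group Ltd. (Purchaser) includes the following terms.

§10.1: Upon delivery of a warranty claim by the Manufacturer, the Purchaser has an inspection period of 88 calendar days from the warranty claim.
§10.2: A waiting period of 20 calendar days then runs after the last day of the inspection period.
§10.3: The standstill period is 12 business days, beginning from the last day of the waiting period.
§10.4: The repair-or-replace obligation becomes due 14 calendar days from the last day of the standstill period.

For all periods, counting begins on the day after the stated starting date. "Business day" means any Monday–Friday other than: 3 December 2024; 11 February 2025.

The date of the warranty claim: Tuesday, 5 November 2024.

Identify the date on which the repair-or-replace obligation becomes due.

25 March 2025

The last day of the inspection period: 88 calendar days after 5 November 2024 is 1 February 2025.
The last day of the waiting period: 20 calendar days after 1 February 2025 is 21 February 2025.
The last day of the standstill period: 12 business days after Friday, 21 February 2025, skipping weekends — Feb 24, Feb 25, Feb 26, Feb 27, …, Mar 7, Mar 10, Mar 11 — lands on Tuesday, 11 March 2025.
The date on which the repair-or-replace obligation becomes due: 11 March 2025 + 14 days = 25 March 2025.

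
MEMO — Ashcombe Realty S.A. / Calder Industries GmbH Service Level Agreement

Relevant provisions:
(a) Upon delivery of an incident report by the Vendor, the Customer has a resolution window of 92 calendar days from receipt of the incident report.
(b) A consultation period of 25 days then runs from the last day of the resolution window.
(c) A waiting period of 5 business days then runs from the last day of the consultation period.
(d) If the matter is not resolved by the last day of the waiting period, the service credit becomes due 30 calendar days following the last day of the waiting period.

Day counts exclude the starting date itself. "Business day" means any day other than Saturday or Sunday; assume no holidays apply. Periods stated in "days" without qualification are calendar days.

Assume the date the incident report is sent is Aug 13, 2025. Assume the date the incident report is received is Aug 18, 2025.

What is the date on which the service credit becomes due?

Adding 92 calendar days to Aug 18, 2025 gives Nov 18, 2025, which is the last day of the resolution window.
The last day of the consultation period: 25 calendar days after Nov 18, 2025 is Dec 13, 2025.
The last day of the waiting period: 5 business days after Saturday, Dec 13, 2025, skipping weekends — Dec 15, Dec 16, Dec 17, Dec 18, Dec 19 — lands on Friday, Dec 19, 2025.
The date on which the service credit becomes due: Dec 19, 2025 + 30 days = Jan 18, 2026.

Jan 18, 2026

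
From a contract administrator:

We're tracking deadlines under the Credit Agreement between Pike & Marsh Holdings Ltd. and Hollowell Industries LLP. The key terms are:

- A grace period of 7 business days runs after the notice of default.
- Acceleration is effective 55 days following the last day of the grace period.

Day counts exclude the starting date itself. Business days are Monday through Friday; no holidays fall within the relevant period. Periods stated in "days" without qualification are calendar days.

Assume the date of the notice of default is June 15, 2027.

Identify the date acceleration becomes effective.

From Tuesday, June 15, 2027, 7 business days (Jun 16, Jun 17, Jun 18, Jun 21, Jun 22, Jun 23, Jun 24, skipping weekends) brings us to Thursday, June 24, 2027, which is the last day of the grace period.
The date acceleration becomes effective: 55 calendar days after June 24, 2027 is August 18, 2027.

August 18, 2027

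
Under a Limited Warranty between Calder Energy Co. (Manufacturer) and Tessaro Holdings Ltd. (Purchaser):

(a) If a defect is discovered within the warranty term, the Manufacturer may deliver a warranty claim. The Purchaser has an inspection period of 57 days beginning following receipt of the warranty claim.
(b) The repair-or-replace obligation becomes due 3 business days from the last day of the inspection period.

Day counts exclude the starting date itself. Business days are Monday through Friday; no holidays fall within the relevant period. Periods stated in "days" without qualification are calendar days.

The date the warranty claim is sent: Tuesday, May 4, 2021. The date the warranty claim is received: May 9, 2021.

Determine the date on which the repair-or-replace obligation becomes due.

Jul 8, 2021

The last day of the inspection period: May 9, 2021 + 57 days = Jul 5, 2021.
From Monday, Jul 5, 2021, 3 business days (Jul 6, Jul 7, Jul 8, skipping weekends) brings us to Thursday, Jul 8, 2021, which is the date on which the repair-or-replace obligation becomes due.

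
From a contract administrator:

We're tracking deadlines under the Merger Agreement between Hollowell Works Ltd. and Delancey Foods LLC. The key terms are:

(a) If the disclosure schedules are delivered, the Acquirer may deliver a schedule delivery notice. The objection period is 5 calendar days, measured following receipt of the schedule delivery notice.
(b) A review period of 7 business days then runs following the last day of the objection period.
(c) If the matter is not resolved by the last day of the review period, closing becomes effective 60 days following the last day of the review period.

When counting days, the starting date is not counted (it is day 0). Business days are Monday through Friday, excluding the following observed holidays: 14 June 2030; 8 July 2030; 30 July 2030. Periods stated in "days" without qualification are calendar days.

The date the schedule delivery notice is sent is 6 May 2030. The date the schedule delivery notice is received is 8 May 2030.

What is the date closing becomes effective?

21 July 2030

The last day of the objection period: 8 May 2030 + 5 days = 13 May 2030.
The last day of the review period: counting 7 business days from Monday, 13 May 2030 (May 14, May 15, May 16, May 17, May 20, May 21, May 22, skipping weekends) reaches Wednesday, 22 May 2030.
Adding 60 calendar days to 22 May 2030 gives 21 July 2030, which is the date closing becomes effective.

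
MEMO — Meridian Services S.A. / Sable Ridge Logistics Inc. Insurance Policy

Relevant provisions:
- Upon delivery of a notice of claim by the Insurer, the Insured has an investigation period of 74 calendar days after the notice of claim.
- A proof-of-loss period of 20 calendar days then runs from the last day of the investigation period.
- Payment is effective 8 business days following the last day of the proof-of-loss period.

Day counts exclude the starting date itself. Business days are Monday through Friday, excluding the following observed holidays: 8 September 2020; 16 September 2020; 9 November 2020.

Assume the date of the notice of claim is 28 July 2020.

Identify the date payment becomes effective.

The last day of the investigation period: 74 calendar days after 28 July 2020 is 10 October 2020.
Adding 20 calendar days to 10 October 2020 gives 30 October 2020, which is the last day of the proof-of-loss period.
The date payment becomes effective: counting 8 business days from Friday, 30 October 2020 (Nov 2, Nov 3, Nov 4, Nov 5, Nov 6, Nov 10, Nov 11, Nov 12, skipping weekends and the listed holiday on Nov 9) reaches Thursday, 12 November 2020.

12 November 2020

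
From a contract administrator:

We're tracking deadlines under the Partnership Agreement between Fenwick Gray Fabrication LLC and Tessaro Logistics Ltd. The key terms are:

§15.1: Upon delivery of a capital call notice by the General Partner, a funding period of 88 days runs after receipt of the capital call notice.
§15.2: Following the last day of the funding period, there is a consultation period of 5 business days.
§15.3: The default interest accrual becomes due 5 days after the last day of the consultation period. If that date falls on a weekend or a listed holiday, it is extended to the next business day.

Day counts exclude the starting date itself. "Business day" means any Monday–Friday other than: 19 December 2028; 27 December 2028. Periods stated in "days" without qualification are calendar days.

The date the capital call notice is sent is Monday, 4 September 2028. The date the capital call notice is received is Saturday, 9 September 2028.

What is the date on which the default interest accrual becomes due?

18 December 2028

Adding 88 calendar days to 9 September 2028 gives 6 December 2028, which is the last day of the funding period.
The last day of the consultation period: counting 5 business days from Wednesday, 6 December 2028 (Dec 7, Dec 8, Dec 11, Dec 12, Dec 13, skipping weekends) reaches Wednesday, 13 December 2028.
Adding 5 calendar days to 13 December 2028 gives 18 December 2028, which is the date on which the default interest accrual becomes due. 18 December 2028 is a Monday and is not a listed holiday, so no roll-forward applies.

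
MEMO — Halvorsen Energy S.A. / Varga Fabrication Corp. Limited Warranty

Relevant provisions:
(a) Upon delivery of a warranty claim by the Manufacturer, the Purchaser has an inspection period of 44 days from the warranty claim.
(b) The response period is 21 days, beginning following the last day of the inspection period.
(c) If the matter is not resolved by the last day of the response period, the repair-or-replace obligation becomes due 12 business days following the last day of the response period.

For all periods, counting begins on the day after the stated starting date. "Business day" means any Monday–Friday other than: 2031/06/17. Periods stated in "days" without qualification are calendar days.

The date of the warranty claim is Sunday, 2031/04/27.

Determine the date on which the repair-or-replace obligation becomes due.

2031/07/17

The last day of the inspection period: 44 calendar days after 2031/04/27 is 2031/06/10.
The last day of the response period: 2031/06/10 + 21 days = 2031/07/01.
The date on which the repair-or-replace obligation becomes due: 12 business days after Tuesday, 2031/07/01, skipping weekends — Jul 2, Jul 3, Jul 4, Jul 7, …, Jul 15, Jul 16, Jul 17 — lands on Thursday, 2031/07/17.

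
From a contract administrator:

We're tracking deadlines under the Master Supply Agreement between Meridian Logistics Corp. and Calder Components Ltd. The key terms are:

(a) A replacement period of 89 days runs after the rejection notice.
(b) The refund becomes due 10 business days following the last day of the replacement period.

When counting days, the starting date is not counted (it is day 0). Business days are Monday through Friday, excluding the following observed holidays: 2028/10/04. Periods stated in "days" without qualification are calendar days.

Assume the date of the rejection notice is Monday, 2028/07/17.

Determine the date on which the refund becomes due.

2028/10/27

The last day of the replacement period: 2028/07/17 + 89 days = 2028/10/14.
The date on which the refund becomes due: 10 business days after Saturday, 2028/10/14, skipping weekends — Oct 16, Oct 17, Oct 18, Oct 19, Oct 20, Oct 23, Oct 24, Oct 25, Oct 26, Oct 27 — lands on Friday, 2028/10/27.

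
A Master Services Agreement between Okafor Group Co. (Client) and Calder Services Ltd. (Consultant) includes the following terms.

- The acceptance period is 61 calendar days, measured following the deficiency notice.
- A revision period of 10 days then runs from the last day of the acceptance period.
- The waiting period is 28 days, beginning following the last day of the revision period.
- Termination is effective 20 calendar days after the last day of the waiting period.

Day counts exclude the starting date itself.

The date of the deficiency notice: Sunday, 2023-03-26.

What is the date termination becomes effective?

The last day of the acceptance period: 61 calendar days after 2023-03-26 is 2023-05-26.
The last day of the revision period: 10 calendar days after 2023-05-26 is 2023-06-05.
Adding 28 calendar days to 2023-06-05 gives 2023-07-03, which is the last day of the waiting period.
The date termination becomes effective: 20 calendar days after 2023-07-03 is 2023-07-23.

2023-07-23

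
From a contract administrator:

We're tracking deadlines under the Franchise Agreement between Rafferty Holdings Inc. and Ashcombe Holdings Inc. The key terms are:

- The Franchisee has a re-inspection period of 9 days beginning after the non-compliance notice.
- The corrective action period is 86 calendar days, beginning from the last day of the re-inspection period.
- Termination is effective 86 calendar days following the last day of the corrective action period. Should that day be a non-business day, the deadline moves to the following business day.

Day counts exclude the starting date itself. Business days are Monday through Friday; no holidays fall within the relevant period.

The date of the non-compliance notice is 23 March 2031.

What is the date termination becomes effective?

The last day of the re-inspection period: 23 March 2031 + 9 days = 1 April 2031.
Adding 86 calendar days to 1 April 2031 gives 26 June 2031, which is the last day of the corrective action period.
Adding 86 calendar days to 26 June 2031 gives 20 September 2031, which is the date termination becomes effective. That falls on a Saturday, so it rolls to the next business day, Monday, 22 September 2031.

22 September 2031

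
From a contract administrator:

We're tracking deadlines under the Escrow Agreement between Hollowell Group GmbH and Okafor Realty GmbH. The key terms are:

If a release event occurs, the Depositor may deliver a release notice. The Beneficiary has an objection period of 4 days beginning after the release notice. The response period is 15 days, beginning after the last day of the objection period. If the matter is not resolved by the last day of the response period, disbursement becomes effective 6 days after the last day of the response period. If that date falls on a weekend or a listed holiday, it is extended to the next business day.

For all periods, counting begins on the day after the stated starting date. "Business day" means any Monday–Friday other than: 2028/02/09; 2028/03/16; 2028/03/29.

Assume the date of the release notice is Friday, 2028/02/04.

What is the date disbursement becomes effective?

The last day of the objection period: 2028/02/04 + 4 days = 2028/02/08.
The last day of the response period: 15 calendar days after 2028/02/08 is 2028/02/23.
The date disbursement becomes effective: 6 calendar days after 2028/02/23 is 2028/02/29. 2028/02/29 is a Tuesday and is not a listed holiday, so no roll-forward applies.

2028/02/29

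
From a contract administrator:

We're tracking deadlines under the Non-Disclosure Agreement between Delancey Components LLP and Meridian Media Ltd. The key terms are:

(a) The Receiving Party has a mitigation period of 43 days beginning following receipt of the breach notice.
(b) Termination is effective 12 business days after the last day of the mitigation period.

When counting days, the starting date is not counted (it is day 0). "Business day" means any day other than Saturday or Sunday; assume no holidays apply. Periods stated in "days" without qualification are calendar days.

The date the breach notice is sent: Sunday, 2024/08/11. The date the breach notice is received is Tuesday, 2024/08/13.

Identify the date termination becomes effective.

2024/10/11

The last day of the mitigation period: 43 calendar days after 2024/08/13 is 2024/09/25.
The date termination becomes effective: counting 12 business days from Wednesday, 2024/09/25 (Sep 26, Sep 27, Sep 30, Oct 1, …, Oct 9, Oct 10, Oct 11, skipping weekends) reaches Friday, 2024/10/11.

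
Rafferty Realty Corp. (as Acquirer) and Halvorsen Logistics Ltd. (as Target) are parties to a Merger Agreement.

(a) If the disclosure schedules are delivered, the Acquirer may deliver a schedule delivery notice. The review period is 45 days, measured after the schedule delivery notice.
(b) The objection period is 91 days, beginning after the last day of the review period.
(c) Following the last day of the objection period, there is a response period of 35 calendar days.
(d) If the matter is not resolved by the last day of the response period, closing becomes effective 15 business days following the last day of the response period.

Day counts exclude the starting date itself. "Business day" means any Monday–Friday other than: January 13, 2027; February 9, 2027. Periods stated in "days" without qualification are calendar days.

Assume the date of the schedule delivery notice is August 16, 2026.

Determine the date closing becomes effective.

February 25, 2027

Adding 45 calendar days to August 16, 2026 gives September 30, 2026, which is the last day of the review period.
The last day of the objection period: 91 calendar days after September 30, 2026 is December 30, 2026.
The last day of the response period: December 30, 2026 + 35 days = February 3, 2027.
From Wednesday, February 3, 2027, 15 business days (Feb 4, Feb 5, Feb 8, Feb 10, …, Feb 23, Feb 24, Feb 25, skipping weekends and the listed holiday on Feb 9) brings us to Thursday, February 25, 2027, which is the date closing becomes effective.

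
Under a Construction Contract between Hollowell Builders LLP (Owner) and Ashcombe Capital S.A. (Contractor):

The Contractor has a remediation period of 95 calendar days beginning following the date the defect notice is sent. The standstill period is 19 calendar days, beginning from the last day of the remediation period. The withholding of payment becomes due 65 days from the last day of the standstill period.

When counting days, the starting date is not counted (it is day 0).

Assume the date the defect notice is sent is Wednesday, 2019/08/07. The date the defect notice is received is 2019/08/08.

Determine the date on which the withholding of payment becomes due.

Adding 95 calendar days to 2019/08/07 gives 2019/11/10, which is the last day of the remediation period.
The last day of the standstill period: 2019/11/10 + 19 days = 2019/11/29.
The date on which the withholding of payment becomes due: 65 calendar days after 2019/11/29 is 2020/02/02.

2020/02/02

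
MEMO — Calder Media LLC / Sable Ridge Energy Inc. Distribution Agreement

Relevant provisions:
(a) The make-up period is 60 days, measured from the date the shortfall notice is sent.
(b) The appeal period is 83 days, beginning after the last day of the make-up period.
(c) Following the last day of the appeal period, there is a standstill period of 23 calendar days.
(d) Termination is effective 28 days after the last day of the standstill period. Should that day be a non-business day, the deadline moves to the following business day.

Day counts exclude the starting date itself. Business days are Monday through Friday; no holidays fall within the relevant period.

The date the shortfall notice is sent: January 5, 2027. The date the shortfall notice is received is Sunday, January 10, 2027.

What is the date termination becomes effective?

July 19, 2027

Adding 60 calendar days to January 5, 2027 gives March 6, 2027, which is the last day of the make-up period.
The last day of the appeal period: 83 calendar days after March 6, 2027 is May 28, 2027.
Adding 23 calendar days to May 28, 2027 gives June 20, 2027, which is the last day of the standstill period.
The date termination becomes effective: 28 calendar days after June 20, 2027 is July 18, 2027. That falls on a Sunday, so it rolls to the next business day, Monday, July 19, 2027.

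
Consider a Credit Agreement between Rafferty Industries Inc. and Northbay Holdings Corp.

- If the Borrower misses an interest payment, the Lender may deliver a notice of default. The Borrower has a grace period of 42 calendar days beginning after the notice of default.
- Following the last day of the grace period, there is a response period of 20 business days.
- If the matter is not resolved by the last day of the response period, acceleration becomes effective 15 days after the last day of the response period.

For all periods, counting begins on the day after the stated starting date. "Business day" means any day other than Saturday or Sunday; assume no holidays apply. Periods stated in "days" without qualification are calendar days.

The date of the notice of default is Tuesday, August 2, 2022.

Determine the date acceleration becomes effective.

October 26, 2022

The last day of the grace period: August 2, 2022 + 42 days = September 13, 2022.
The last day of the response period: 20 business days after Tuesday, September 13, 2022, skipping weekends — Sep 14, Sep 15, Sep 16, Sep 19, …, Oct 7, Oct 10, Oct 11 — lands on Tuesday, October 11, 2022.
The date acceleration becomes effective: 15 calendar days after October 11, 2022 is October 26, 2022.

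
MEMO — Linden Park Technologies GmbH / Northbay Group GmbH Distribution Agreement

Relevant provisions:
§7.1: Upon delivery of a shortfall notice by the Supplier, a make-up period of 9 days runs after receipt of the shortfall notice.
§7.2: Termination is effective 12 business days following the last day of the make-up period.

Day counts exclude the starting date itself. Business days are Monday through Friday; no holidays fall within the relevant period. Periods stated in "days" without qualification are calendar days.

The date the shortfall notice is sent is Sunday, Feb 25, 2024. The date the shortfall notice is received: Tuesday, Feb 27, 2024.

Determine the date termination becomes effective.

Mar 25, 2024

The last day of the make-up period: 9 calendar days after Feb 27, 2024 is Mar 7, 2024.
From Thursday, Mar 7, 2024, 12 business days (Mar 8, Mar 11, Mar 12, Mar 13, …, Mar 21, Mar 22, Mar 25, skipping weekends) brings us to Monday, Mar 25, 2024, which is the date termination becomes effective.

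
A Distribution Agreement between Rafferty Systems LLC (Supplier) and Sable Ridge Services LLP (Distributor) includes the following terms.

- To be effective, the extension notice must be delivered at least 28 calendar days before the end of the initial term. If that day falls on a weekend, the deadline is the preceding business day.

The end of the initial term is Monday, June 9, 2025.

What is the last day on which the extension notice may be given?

May 12, 2025

June 9, 2025 minus 28 days is May 12, 2025. That is a Monday, so no adjustment is needed.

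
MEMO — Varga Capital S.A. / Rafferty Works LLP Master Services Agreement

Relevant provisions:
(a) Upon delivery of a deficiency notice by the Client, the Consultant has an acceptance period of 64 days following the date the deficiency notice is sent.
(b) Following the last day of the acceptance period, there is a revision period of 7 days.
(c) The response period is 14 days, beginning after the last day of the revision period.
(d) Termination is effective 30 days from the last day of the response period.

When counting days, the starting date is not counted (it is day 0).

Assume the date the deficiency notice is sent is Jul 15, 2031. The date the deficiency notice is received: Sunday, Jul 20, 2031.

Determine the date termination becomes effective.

Nov 7, 2031

The last day of the acceptance period: Jul 15, 2031 + 64 days = Sep 17, 2031.
The last day of the revision period: Sep 17, 2031 + 7 days = Sep 24, 2031.
The last day of the response period: 14 calendar days after Sep 24, 2031 is Oct 8, 2031.
Adding 30 calendar days to Oct 8, 2031 gives Nov 7, 2031, which is the date termination becomes effective.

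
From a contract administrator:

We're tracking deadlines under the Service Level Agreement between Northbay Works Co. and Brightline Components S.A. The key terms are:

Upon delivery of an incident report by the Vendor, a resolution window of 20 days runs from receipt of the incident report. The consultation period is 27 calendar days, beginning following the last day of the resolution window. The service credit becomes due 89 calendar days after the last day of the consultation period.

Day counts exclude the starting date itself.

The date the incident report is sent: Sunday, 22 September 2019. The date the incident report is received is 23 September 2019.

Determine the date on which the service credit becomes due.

6 February 2020

Adding 20 calendar days to 23 September 2019 gives 13 October 2019, which is the last day of the resolution window.
The last day of the consultation period: 13 October 2019 + 27 days = 9 November 2019.
The date on which the service credit becomes due: 89 calendar days after 9 November 2019 is 6 February 2020.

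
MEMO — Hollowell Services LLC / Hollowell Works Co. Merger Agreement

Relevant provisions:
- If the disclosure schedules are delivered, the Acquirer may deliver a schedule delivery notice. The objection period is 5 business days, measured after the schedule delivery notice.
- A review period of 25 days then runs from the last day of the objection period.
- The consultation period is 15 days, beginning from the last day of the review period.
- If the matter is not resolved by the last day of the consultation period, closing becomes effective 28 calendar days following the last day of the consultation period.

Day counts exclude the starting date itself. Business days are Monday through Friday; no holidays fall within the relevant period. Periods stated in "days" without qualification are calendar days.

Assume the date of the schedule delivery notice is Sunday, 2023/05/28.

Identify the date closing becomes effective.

2023/08/09

The last day of the objection period: counting 5 business days from Sunday, 2023/05/28 (May 29, May 30, May 31, Jun 1, Jun 2, skipping weekends) reaches Friday, 2023/06/02.
The last day of the review period: 25 calendar days after 2023/06/02 is 2023/06/27.
The last day of the consultation period: 15 calendar days after 2023/06/27 is 2023/07/12.
Adding 28 calendar days to 2023/07/12 gives 2023/08/09, which is the date closing becomes effective.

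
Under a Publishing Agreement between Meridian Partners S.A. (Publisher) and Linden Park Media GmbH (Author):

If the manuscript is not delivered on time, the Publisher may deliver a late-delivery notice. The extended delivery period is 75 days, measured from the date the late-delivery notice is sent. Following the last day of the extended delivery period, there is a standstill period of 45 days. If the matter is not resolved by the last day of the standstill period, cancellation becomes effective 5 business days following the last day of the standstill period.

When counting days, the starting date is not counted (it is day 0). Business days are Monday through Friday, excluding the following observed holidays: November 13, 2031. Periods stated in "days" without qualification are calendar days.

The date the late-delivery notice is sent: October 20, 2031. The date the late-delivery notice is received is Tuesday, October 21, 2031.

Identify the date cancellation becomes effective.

The last day of the extended delivery period: 75 calendar days after October 20, 2031 is January 3, 2032.
The last day of the standstill period: 45 calendar days after January 3, 2032 is February 17, 2032.
The date cancellation becomes effective: 5 business days after Tuesday, February 17, 2032, skipping weekends — Feb 18, Feb 19, Feb 20, Feb 23, Feb 24 — lands on Tuesday, February 24, 2032.

February 24, 2032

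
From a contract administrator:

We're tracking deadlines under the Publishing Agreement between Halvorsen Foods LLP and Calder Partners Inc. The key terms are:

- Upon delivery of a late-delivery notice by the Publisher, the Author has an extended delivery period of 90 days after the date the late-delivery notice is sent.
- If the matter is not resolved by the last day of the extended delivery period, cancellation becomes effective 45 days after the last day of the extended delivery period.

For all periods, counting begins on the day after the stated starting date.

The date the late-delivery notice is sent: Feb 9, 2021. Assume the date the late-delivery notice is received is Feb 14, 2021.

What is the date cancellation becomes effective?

Jun 24, 2021

The last day of the extended delivery period: Feb 9, 2021 + 90 days = May 10, 2021.
The date cancellation becomes effective: 45 calendar days after May 10, 2021 is Jun 24, 2021.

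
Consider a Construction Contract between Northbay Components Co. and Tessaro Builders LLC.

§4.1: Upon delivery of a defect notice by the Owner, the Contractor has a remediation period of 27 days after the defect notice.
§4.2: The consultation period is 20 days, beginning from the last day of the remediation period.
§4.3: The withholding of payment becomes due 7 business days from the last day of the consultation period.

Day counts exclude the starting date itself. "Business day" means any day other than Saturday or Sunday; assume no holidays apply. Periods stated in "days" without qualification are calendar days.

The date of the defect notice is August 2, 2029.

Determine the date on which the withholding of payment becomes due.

September 27, 2029

The last day of the remediation period: 27 calendar days after August 2, 2029 is August 29, 2029.
The last day of the consultation period: 20 calendar days after August 29, 2029 is September 18, 2029.
The date on which the withholding of payment becomes due: 7 business days after Tuesday, September 18, 2029, skipping weekends — Sep 19, Sep 20, Sep 21, Sep 24, Sep 25, Sep 26, Sep 27 — lands on Thursday, September 27, 2029.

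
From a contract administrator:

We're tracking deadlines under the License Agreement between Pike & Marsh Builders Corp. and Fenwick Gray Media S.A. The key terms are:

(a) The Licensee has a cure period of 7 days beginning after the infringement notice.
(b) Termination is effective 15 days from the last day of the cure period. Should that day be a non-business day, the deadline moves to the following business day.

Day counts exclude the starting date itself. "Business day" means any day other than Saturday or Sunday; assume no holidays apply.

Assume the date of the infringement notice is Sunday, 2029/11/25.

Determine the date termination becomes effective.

The last day of the cure period: 2029/11/25 + 7 days = 2029/12/02.
The date termination becomes effective: 15 calendar days after 2029/12/02 is 2029/12/17. 2029/12/17 is a Monday, so no roll-forward applies.

2029/12/17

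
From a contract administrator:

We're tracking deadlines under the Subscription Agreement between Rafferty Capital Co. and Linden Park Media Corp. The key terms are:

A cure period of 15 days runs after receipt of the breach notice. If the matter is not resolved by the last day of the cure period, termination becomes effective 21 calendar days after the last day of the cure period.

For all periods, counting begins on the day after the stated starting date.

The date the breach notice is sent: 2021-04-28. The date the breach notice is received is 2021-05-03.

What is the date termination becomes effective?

2021-06-08

Adding 15 calendar days to 2021-05-03 gives 2021-05-18, which is the last day of the cure period.
The date termination becomes effective: 21 calendar days after 2021-05-18 is 2021-06-08.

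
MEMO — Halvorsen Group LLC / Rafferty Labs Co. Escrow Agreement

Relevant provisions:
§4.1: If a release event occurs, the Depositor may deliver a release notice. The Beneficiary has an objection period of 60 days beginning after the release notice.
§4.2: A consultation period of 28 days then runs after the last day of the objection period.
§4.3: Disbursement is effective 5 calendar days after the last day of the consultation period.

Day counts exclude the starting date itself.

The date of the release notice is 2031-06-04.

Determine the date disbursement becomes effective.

2031-09-05

The last day of the objection period: 2031-06-04 + 60 days = 2031-08-03.
Adding 28 calendar days to 2031-08-03 gives 2031-08-31, which is the last day of the consultation period.
The date disbursement becomes effective: 5 calendar days after 2031-08-31 is 2031-09-05.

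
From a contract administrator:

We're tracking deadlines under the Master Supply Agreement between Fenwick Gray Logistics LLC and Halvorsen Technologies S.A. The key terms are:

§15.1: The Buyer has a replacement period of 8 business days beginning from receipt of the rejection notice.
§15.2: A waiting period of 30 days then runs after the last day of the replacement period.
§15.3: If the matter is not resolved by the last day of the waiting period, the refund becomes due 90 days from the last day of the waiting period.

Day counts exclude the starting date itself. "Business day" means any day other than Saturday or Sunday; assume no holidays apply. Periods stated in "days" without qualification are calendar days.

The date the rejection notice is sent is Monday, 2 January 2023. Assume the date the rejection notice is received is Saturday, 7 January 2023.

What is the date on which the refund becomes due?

The last day of the replacement period: counting 8 business days from Saturday, 7 January 2023 (Jan 9, Jan 10, Jan 11, Jan 12, Jan 13, Jan 16, Jan 17, Jan 18, skipping weekends) reaches Wednesday, 18 January 2023.
Adding 30 calendar days to 18 January 2023 gives 17 February 2023, which is the last day of the waiting period.
The date on which the refund becomes due: 90 calendar days after 17 February 2023 is 18 May 2023.

18 May 2023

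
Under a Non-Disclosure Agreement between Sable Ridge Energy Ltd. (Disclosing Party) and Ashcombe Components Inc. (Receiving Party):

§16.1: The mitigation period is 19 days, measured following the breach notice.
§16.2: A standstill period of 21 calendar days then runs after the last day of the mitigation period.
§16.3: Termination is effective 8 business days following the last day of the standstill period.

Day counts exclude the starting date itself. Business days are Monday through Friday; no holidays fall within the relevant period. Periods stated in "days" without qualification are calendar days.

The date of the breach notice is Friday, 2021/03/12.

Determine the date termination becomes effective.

Adding 19 calendar days to 2021/03/12 gives 2021/03/31, which is the last day of the mitigation period.
Adding 21 calendar days to 2021/03/31 gives 2021/04/21, which is the last day of the standstill period.
The date termination becomes effective: 8 business days after Wednesday, 2021/04/21, skipping weekends — Apr 22, Apr 23, Apr 26, Apr 27, Apr 28, Apr 29, Apr 30, May 3 — lands on Monday, 2021/05/03.

2021/05/03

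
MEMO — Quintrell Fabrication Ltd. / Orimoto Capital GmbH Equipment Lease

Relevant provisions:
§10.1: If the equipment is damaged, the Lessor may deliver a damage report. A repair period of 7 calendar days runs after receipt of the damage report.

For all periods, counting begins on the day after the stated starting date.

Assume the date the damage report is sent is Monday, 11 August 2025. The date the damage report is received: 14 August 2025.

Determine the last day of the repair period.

21 August 2025

The last day of the repair period: 7 calendar days after 14 August 2025 is 21 August 2025.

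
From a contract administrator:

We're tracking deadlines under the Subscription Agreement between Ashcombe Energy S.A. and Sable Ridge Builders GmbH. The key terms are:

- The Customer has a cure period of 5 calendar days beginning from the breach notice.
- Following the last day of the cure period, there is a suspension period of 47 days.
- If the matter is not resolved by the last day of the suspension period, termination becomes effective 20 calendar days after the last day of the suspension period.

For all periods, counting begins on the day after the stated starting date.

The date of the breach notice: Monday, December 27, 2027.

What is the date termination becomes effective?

The last day of the cure period: December 27, 2027 + 5 days = January 1, 2028.
Adding 47 calendar days to January 1, 2028 gives February 17, 2028, which is the last day of the suspension period.
The date termination becomes effective: February 17, 2028 + 20 days = March 8, 2028.

March 8, 2028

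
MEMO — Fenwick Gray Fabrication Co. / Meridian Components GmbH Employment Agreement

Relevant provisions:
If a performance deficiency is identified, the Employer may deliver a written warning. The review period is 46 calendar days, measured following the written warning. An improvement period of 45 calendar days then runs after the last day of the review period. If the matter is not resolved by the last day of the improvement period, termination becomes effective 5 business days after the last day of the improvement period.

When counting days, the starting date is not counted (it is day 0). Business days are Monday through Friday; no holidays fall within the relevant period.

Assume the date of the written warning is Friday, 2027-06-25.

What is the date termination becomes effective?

The last day of the review period: 2027-06-25 + 46 days = 2027-08-10.
Adding 45 calendar days to 2027-08-10 gives 2027-09-24, which is the last day of the improvement period.
From Friday, 2027-09-24, 5 business days (Sep 27, Sep 28, Sep 29, Sep 30, Oct 1, skipping weekends) brings us to Friday, 2027-10-01, which is the date termination becomes effective.

2027-10-01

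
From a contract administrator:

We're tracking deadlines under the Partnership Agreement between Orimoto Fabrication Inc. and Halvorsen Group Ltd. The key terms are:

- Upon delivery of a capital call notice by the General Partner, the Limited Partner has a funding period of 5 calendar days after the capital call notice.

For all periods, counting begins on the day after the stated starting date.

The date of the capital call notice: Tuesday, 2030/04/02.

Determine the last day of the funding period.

The last day of the funding period: 2030/04/02 + 5 days = 2030/04/07.

2030/04/07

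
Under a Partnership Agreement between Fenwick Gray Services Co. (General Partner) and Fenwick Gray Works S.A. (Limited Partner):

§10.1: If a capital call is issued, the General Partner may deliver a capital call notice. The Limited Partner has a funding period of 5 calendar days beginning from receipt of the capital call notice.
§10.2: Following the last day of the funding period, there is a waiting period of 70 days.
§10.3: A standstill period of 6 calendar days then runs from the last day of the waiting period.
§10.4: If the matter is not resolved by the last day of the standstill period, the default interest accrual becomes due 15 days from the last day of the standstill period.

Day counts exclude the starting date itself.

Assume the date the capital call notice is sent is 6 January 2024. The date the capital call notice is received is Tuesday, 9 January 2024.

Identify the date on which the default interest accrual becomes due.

14 April 2024

The last day of the funding period: 5 calendar days after 9 January 2024 is 14 January 2024.
Adding 70 calendar days to 14 January 2024 gives 24 March 2024, which is the last day of the waiting period.
Adding 6 calendar days to 24 March 2024 gives 30 March 2024, which is the last day of the standstill period.
Adding 15 calendar days to 30 March 2024 gives 14 April 2024, which is the date on which the default interest accrual becomes due.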